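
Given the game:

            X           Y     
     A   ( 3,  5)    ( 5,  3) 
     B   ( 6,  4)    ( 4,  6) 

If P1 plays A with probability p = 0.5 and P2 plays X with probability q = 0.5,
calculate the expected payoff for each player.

E[P1] = 4.5, E[P2] = 4.5

Work:
E[P1] = p·q·π₁(A,X) + p·(1-q)·π₁(A,Y) + (1-p)·q·π₁(B,X) + (1-p)·(1-q)·π₁(B,Y)
= 0.5·0.5·3 + 0.5·0.5·5 + 0.5·0.5·6 + 0.5·0.5·4
= 4.5

E[P2] = 4.5 (similar calculation)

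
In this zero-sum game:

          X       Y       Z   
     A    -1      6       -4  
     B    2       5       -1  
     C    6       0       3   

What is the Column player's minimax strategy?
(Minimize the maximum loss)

Column should play Z, value = 3

Work:
Column player minimizes Row's maximum payoff:
Column X: max payoff to Row = 6
Column Y: max payoff to Row = 6
Column Z: max payoff to Row = 3
Minimum is 3, achieved by column Z.
Minimax strategy: Z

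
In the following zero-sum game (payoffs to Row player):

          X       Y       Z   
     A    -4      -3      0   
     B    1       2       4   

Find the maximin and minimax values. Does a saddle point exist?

Maximin = 1, Minimax = 1, Saddle: True

Work:
Row minimums: [-4, 1] → maximin = 1
Column maximums: [1, 2, 4] → minimax = 1
Saddle point exists! Game value = 1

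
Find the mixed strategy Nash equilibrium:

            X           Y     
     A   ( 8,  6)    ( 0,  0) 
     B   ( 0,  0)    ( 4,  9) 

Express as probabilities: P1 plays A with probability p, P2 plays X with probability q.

p = 0.6, q = 0.3333

Work:
Find probabilities that make opponent indifferent:
P2 chooses q to make P1 indifferent between A and B
P1 chooses p to make P2 indifferent between X and Y
Mixed NE: P1 plays (A: 0.6, B: 0.4), P2 plays (X: 0.3333, Y: 0.6667)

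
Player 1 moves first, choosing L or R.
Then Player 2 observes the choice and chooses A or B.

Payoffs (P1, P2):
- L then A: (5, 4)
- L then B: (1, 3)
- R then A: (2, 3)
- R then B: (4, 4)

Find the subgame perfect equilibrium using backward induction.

P1 plays L, P2 plays A after L and B after R; Payoff (5, 4)

Work:
Backward induction:
After L: P2 chooses A → P1 gets 5
After R: P2 chooses B → P1 gets 4
P1 chooses L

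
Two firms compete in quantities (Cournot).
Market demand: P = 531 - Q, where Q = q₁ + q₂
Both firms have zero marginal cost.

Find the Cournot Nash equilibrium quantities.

q₁* = q₂* = 177.0; P* = 177.0

Work:
Profit: π_i = P·q_i = (a - q_i - q_j)·q_i
FOC: ∂π_i/∂q_i = a - 2q_i - q_j = 0
Reaction function: q_i = (531 - q_j)/2
Symmetry: q* = 531/3 = 177.0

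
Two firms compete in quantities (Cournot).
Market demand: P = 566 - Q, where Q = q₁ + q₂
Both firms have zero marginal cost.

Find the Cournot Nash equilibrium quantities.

q₁* = q₂* = 188.67; P* = 188.67

Work:
Profit: π_i = P·q_i = (a - q_i - q_j)·q_i
FOC: ∂π_i/∂q_i = a - 2q_i - q_j = 0
Reaction function: q_i = (566 - q_j)/2
Symmetry: q* = 566/3 = 188.67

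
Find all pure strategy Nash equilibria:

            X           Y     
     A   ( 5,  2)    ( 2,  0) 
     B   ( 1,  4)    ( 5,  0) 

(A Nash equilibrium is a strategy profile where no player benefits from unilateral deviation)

Nash equilibrium: (A, X)

Work:
Best responses:
  P1 vs X: payoffs [5, 1] → best response A (payoff 5)
  P1 vs Y: payoffs [2, 5] → best response B (payoff 5)
  P2 vs A: payoffs [2, 0] → best response X (payoff 2)
  P2 vs B: payoffs [4, 0] → best response X (payoff 4)
Mutual best responses: (A,X) → Nash equilibria.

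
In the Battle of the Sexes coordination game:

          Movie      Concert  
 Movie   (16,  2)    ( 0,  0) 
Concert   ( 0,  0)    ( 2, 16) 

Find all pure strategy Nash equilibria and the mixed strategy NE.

Pure NE: (Movie, Movie) and (Concert, Concert); Mixed NE: p = 0.8889, q = 0.1111

Work:
Check pure NE:
(Movie, Movie): (16, 2) - no unilateral deviation beneficial
(Concert, Concert): (2, 16) - no unilateral deviation beneficial
Mixed NE: P1 plays Movie with p = 0.8889, P2 plays Movie with q = 0.1111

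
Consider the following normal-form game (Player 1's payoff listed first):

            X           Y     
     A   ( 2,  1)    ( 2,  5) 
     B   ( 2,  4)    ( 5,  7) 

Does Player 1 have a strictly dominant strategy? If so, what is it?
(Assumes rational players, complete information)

No strictly dominant strategy exists for Player 1

Work:
A strategy strictly dominates another if it gives a strictly higher payoff against every opponent action. Compare each pair of P1's strategies column-by-column:
  A vs B: [2 vs 2, 2 vs 5] → A does not strictly dominate B (column X: 2 ≤ 2)
  B vs A: [2 vs 2, 5 vs 2] → B does not strictly dominate A (column X: 2 ≤ 2)
No single strategy strictly dominates all others → no strictly dominant strategy.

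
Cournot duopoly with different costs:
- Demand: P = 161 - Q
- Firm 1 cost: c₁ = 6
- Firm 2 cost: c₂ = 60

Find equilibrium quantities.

q₁* = 69.67, q₂* = 15.67

Work:
Reaction: q₁ = (161 - 6 - q₂)/2
Reaction: q₂ = (161 - 60 - q₁)/2
Solve simultaneously:
q₁* = (161 - 2×6 + 60)/3 = 69.67
q₂* = (161 - 2×60 + 6)/3 = 15.67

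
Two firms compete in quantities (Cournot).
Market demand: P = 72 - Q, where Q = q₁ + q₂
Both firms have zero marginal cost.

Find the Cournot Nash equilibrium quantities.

q₁* = q₂* = 24.0; P* = 24.0

Work:
Profit: π_i = P·q_i = (a - q_i - q_j)·q_i
FOC: ∂π_i/∂q_i = a - 2q_i - q_j = 0
Reaction function: q_i = (72 - q_j)/2
Symmetry: q* = 72/3 = 24.0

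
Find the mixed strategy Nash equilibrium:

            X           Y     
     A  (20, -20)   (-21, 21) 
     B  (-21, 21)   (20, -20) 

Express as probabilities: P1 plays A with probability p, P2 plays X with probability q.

p = 0.5, q = 0.5

Work:
Find probabilities that make opponent indifferent:
P2 chooses q to make P1 indifferent between A and B
P1 chooses p to make P2 indifferent between X and Y
Mixed NE: P1 plays (A: 0.5, B: 0.5), P2 plays (X: 0.5, Y: 0.5)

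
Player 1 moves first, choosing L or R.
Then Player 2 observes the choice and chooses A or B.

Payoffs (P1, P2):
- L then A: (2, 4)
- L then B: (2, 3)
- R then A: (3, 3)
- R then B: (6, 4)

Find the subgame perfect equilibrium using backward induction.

P1 plays R, P2 plays A after L and B after R; Payoff (6, 4)

Work:
Backward induction:
After L: P2 chooses A → P1 gets 2
After R: P2 chooses B → P1 gets 6
P1 chooses R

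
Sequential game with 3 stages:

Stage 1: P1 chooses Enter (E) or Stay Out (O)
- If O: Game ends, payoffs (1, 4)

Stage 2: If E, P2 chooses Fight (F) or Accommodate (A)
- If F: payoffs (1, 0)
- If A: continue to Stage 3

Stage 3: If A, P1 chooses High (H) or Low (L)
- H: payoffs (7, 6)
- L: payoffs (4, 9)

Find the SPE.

SPE: (E, A, H); Outcome (7, 6)

Work:
Stage 3: P1 chooses H (7 vs 4)
Stage 2: P2: F->0, A->6 (anticipating H). Choose A
Stage 1: P1: O->1, E->7 (anticipating A, H). Choose E
SPE path: E -> A -> H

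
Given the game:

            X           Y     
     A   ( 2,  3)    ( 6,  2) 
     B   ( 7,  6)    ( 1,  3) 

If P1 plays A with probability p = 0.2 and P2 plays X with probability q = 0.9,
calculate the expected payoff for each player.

E[P1] = 5.6, E[P2] = 5.14

Work:
E[P1] = p·q·π₁(A,X) + p·(1-q)·π₁(A,Y) + (1-p)·q·π₁(B,X) + (1-p)·(1-q)·π₁(B,Y)
= 0.2·0.9·2 + 0.2·0.1·6 + 0.8·0.9·7 + 0.8·0.1·1
= 5.6

E[P2] = 5.14 (similar calculation)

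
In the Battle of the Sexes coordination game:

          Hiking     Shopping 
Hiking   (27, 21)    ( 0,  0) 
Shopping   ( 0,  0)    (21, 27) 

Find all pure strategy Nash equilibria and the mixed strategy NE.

Pure NE: (Hiking, Hiking) and (Shopping, Shopping); Mixed NE: p = 0.5625, q = 0.4375

Work:
Check pure NE:
(Hiking, Hiking): (27, 21) - no unilateral deviation beneficial
(Shopping, Shopping): (21, 27) - no unilateral deviation beneficial
Mixed NE: P1 plays Hiking with p = 0.5625, P2 plays Hiking with q = 0.4375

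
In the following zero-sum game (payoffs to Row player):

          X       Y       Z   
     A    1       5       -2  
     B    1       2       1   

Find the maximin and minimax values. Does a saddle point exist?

Maximin = 1, Minimax = 1, Saddle: True

Work:
Row minimums: [-2, 1] → maximin = 1
Column maximums: [1, 5, 1] → minimax = 1
Saddle point exists! Game value = 1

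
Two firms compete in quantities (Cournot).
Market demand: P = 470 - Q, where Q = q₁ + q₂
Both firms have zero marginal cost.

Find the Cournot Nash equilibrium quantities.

q₁* = q₂* = 156.67; P* = 156.67

Work:
Profit: π_i = P·q_i = (a - q_i - q_j)·q_i
FOC: ∂π_i/∂q_i = a - 2q_i - q_j = 0
Reaction function: q_i = (470 - q_j)/2
Symmetry: q* = 470/3 = 156.67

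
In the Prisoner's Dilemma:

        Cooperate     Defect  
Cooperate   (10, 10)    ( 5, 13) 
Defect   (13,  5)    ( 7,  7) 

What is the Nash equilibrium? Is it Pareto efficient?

(Defect, Defect) is NE; not Pareto efficient

Work:
Defect dominates Cooperate for both players:
If P2 cooperates: Defect (13) > Cooperate (10)
If P2 defects: Defect (7) > Cooperate (5)
NE: (Defect, Defect) with payoff (7, 7)
But (Cooperate, Cooperate) = (10, 10) Pareto dominates (7, 7)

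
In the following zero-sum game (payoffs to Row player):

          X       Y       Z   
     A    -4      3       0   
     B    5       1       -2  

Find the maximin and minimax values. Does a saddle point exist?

Maximin = -2, Minimax = 0, Saddle: False

Work:
Row minimums: [-4, -2] → maximin = -2
Column maximums: [5, 3, 0] → minimax = 0
No saddle point (maximin ≠ minimax). Mixed strategy needed.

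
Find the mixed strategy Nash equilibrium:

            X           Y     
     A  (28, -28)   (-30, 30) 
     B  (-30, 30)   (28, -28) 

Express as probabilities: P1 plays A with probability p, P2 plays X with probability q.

p = 0.5, q = 0.5

Work:
Find probabilities that make opponent indifferent:
P2 chooses q to make P1 indifferent between A and B
P1 chooses p to make P2 indifferent between X and Y
Mixed NE: P1 plays (A: 0.5, B: 0.5), P2 plays (X: 0.5, Y: 0.5)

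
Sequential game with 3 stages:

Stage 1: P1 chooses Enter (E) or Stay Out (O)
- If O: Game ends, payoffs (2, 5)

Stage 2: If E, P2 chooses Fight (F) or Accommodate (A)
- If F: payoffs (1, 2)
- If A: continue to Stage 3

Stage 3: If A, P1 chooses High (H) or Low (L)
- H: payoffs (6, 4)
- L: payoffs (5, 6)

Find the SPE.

SPE: (E, A, H); Outcome (6, 4)

Work:
Stage 3: P1 chooses H (6 vs 5)
Stage 2: P2: F->2, A->4 (anticipating H). Choose A
Stage 1: P1: O->2, E->6 (anticipating A, H). Choose E
SPE path: E -> A -> H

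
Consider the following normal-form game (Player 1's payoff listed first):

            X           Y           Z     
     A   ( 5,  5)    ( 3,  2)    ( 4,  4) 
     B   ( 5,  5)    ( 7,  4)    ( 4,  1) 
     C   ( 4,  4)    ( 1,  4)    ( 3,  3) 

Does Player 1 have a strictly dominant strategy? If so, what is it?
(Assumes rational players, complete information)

No strictly dominant strategy exists for Player 1

Work:
A strategy strictly dominates another if it gives a strictly higher payoff against every opponent action. Compare each pair of P1's strategies column-by-column:
  A vs B: [5 vs 5, 3 vs 7, 4 vs 4] → A does not strictly dominate B (column X: 5 ≤ 5)
  A vs C: [5 vs 4, 3 vs 1, 4 vs 3] → A strictly dominates C
  B vs A: [5 vs 5, 7 vs 3, 4 vs 4] → B does not strictly dominate A (column X: 5 ≤ 5)
  B vs C: [5 vs 4, 7 vs 1, 4 vs 3] → B strictly dominates C
  C vs A: [4 vs 5, 1 vs 3, 3 vs 4] → C does not strictly dominate A (column X: 4 ≤ 5)
  C vs B: [4 vs 5, 1 vs 7, 3 vs 4] → C does not strictly dominate B (column X: 4 ≤ 5)
No single strategy strictly dominates all others → no strictly dominant strategy.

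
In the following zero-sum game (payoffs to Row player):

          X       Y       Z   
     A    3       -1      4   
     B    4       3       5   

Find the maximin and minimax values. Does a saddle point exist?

Maximin = 3, Minimax = 3, Saddle: True

Work:
Row minimums: [-1, 3] → maximin = 3
Column maximums: [4, 3, 5] → minimax = 3
Saddle point exists! Game value = 3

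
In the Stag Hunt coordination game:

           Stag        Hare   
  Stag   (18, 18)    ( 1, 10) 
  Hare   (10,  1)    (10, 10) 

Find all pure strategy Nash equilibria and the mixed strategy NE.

Pure NE: (Stag, Stag) and (Hare, Hare); Mixed NE: p = 0.5294, q = 0.5294

Work:
Check pure NE:
(Stag, Stag): (18, 18) - no unilateral deviation beneficial
(Hare, Hare): (10, 10) - no unilateral deviation beneficial
Mixed NE: P1 plays Stag with p = 0.5294, P2 plays Stag with q = 0.5294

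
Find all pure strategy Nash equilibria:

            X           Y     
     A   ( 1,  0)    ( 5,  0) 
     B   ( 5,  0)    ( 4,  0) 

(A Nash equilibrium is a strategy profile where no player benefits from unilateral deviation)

Nash equilibrium: (A, Y), (B, X)

Work:
Best responses:
  P1 vs X: payoffs [1, 5] → best response B (payoff 5)
  P1 vs Y: payoffs [5, 4] → best response A (payoff 5)
  P2 vs A: payoffs [0, 0] → best response X/Y (payoff 0)
  P2 vs B: payoffs [0, 0] → best response X/Y (payoff 0)
Mutual best responses: (A,Y), (B,X) → Nash equilibria.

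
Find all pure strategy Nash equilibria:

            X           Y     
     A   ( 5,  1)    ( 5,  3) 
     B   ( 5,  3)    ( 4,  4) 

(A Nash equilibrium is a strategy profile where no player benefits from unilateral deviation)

Nash equilibrium: (A, Y)

Work:
Best responses:
  P1 vs X: payoffs [5, 5] → best response A/B (payoff 5)
  P1 vs Y: payoffs [5, 4] → best response A (payoff 5)
  P2 vs A: payoffs [1, 3] → best response Y (payoff 3)
  P2 vs B: payoffs [3, 4] → best response Y (payoff 4)
Mutual best responses: (A,Y) → Nash equilibria.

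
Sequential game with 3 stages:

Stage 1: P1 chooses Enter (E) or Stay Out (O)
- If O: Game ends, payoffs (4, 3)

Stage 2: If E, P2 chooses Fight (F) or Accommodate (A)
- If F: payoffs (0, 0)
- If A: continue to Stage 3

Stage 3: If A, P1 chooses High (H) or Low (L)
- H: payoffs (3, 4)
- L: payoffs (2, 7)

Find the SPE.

SPE: (O, A, H); Outcome (4, 3)

Work:
Stage 3: P1 chooses H (3 vs 2)
Stage 2: P2: F->0, A->4 (anticipating H). Choose A
Stage 1: P1: O->4, E->3 (anticipating A, H). Choose O
SPE path: O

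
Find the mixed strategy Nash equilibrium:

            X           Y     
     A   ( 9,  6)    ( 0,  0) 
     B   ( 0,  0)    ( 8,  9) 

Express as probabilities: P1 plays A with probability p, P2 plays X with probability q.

p = 0.6, q = 0.4706

Work:
Find probabilities that make opponent indifferent:
P2 chooses q to make P1 indifferent between A and B
P1 chooses p to make P2 indifferent between X and Y
Mixed NE: P1 plays (A: 0.6, B: 0.4), P2 plays (X: 0.4706, Y: 0.5294)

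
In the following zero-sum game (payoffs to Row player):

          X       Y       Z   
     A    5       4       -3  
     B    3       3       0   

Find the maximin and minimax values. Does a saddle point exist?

Maximin = 0, Minimax = 0, Saddle: True

Work:
Row minimums: [-3, 0] → maximin = 0
Column maximums: [5, 4, 0] → minimax = 0
Saddle point exists! Game value = 0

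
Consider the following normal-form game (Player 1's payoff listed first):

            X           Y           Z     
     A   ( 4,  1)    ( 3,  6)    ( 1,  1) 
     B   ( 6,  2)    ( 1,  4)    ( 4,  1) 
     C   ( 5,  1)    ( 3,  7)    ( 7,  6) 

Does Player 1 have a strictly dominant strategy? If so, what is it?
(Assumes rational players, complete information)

No strictly dominant strategy exists for Player 1

Work:
A strategy strictly dominates another if it gives a strictly higher payoff against every opponent action. Compare each pair of P1's strategies column-by-column:
  A vs B: [4 vs 6, 3 vs 1, 1 vs 4] → A does not strictly dominate B (column X: 4 ≤ 6)
  A vs C: [4 vs 5, 3 vs 3, 1 vs 7] → A does not strictly dominate C (column X: 4 ≤ 5)
  B vs A: [6 vs 4, 1 vs 3, 4 vs 1] → B does not strictly dominate A (column Y: 1 ≤ 3)
  B vs C: [6 vs 5, 1 vs 3, 4 vs 7] → B does not strictly dominate C (column Y: 1 ≤ 3)
  C vs A: [5 vs 4, 3 vs 3, 7 vs 1] → C does not strictly dominate A (column Y: 3 ≤ 3)
  C vs B: [5 vs 6, 3 vs 1, 7 vs 4] → C does not strictly dominate B (column X: 5 ≤ 6)
No single strategy strictly dominates all others → no strictly dominant strategy.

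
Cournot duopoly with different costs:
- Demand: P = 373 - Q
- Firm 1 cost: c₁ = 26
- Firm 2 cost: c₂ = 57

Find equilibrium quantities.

q₁* = 126.0, q₂* = 95.0

Work:
Reaction: q₁ = (373 - 26 - q₂)/2
Reaction: q₂ = (373 - 57 - q₁)/2
Solve simultaneously:
q₁* = (373 - 2×26 + 57)/3 = 126.0
q₂* = (373 - 2×57 + 26)/3 = 95.0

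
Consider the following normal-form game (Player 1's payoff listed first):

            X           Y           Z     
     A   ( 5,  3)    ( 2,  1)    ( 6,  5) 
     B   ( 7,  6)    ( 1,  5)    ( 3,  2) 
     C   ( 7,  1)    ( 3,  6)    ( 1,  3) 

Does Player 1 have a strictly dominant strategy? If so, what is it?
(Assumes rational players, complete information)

No strictly dominant strategy exists for Player 1

Work:
A strategy strictly dominates another if it gives a strictly higher payoff against every opponent action. Compare each pair of P1's strategies column-by-column:
  A vs B: [5 vs 7, 2 vs 1, 6 vs 3] → A does not strictly dominate B (column X: 5 ≤ 7)
  A vs C: [5 vs 7, 2 vs 3, 6 vs 1] → A does not strictly dominate C (column X: 5 ≤ 7)
  B vs A: [7 vs 5, 1 vs 2, 3 vs 6] → B does not strictly dominate A (column Y: 1 ≤ 2)
  B vs C: [7 vs 7, 1 vs 3, 3 vs 1] → B does not strictly dominate C (column X: 7 ≤ 7)
  C vs A: [7 vs 5, 3 vs 2, 1 vs 6] → C does not strictly dominate A (column Z: 1 ≤ 6)
  C vs B: [7 vs 7, 3 vs 1, 1 vs 3] → C does not strictly dominate B (column X: 7 ≤ 7)
No single strategy strictly dominates all others → no strictly dominant strategy.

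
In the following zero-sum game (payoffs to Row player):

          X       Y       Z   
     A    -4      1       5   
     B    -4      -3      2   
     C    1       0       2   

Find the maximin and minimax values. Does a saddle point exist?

Maximin = 0, Minimax = 1, Saddle: False

Work:
Row minimums: [-4, -4, 0] → maximin = 0
Column maximums: [1, 1, 5] → minimax = 1
No saddle point (maximin ≠ minimax). Mixed strategy needed.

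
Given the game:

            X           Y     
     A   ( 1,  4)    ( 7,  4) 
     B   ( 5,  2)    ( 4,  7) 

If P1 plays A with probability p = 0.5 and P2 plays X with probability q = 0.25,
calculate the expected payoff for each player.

E[P1] = 4.875, E[P2] = 4.875

Work:
E[P1] = p·q·π₁(A,X) + p·(1-q)·π₁(A,Y) + (1-p)·q·π₁(B,X) + (1-p)·(1-q)·π₁(B,Y)
= 0.5·0.25·1 + 0.5·0.75·7 + 0.5·0.25·5 + 0.5·0.75·4
= 4.875

E[P2] = 4.875 (similar calculation)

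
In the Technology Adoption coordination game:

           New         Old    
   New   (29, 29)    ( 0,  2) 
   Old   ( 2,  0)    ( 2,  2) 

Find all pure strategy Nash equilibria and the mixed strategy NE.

Pure NE: (New, New) and (Old, Old); Mixed NE: p = 0.069, q = 0.069

Work:
Check pure NE:
(New, New): (29, 29) - no unilateral deviation beneficial
(Old, Old): (2, 2) - no unilateral deviation beneficial
Mixed NE: P1 plays New with p = 0.069, P2 plays New with q = 0.069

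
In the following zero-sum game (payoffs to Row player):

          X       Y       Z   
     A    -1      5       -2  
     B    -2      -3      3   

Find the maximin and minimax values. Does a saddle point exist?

Maximin = -2, Minimax = -1, Saddle: False

Work:
Row minimums: [-2, -3] → maximin = -2
Column maximums: [-1, 5, 3] → minimax = -1
No saddle point (maximin ≠ minimax). Mixed strategy needed.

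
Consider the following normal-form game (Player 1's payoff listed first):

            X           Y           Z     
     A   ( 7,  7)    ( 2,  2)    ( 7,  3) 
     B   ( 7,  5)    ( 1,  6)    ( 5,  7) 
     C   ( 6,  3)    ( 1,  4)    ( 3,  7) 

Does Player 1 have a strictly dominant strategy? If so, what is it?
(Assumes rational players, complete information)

No strictly dominant strategy exists for Player 1

Work:
A strategy strictly dominates another if it gives a strictly higher payoff against every opponent action. Compare each pair of P1's strategies column-by-column:
  A vs B: [7 vs 7, 2 vs 1, 7 vs 5] → A does not strictly dominate B (column X: 7 ≤ 7)
  A vs C: [7 vs 6, 2 vs 1, 7 vs 3] → A strictly dominates C
  B vs A: [7 vs 7, 1 vs 2, 5 vs 7] → B does not strictly dominate A (column X: 7 ≤ 7)
  B vs C: [7 vs 6, 1 vs 1, 5 vs 3] → B does not strictly dominate C (column Y: 1 ≤ 1)
  C vs A: [6 vs 7, 1 vs 2, 3 vs 7] → C does not strictly dominate A (column X: 6 ≤ 7)
  C vs B: [6 vs 7, 1 vs 1, 3 vs 5] → C does not strictly dominate B (column X: 6 ≤ 7)
No single strategy strictly dominates all others → no strictly dominant strategy.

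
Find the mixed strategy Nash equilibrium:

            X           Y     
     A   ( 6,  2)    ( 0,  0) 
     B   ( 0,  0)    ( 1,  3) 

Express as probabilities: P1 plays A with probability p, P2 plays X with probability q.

p = 0.6, q = 0.1429

Work:
Find probabilities that make opponent indifferent:
P2 chooses q to make P1 indifferent between A and B
P1 chooses p to make P2 indifferent between X and Y
Mixed NE: P1 plays (A: 0.6, B: 0.4), P2 plays (X: 0.1429, Y: 0.8571)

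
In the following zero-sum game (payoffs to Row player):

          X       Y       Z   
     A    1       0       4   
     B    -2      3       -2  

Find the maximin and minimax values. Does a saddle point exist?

Maximin = 0, Minimax = 1, Saddle: False

Work:
Row minimums: [0, -2] → maximin = 0
Column maximums: [1, 3, 4] → minimax = 1
No saddle point (maximin ≠ minimax). Mixed strategy needed.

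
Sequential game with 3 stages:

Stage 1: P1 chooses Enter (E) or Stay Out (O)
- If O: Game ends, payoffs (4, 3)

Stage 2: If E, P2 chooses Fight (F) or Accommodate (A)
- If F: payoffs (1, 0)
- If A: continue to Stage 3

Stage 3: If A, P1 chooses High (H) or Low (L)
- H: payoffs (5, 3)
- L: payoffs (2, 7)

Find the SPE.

SPE: (E, A, H); Outcome (5, 3)

Work:
Stage 3: P1 chooses H (5 vs 2)
Stage 2: P2: F->0, A->3 (anticipating H). Choose A
Stage 1: P1: O->4, E->5 (anticipating A, H). Choose E
SPE path: E -> A -> H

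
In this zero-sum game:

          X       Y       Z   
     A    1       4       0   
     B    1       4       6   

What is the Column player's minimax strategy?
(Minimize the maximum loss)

Column should play X, value = 1

Work:
Column player minimizes Row's maximum payoff:
Column X: max payoff to Row = 1
Column Y: max payoff to Row = 4
Column Z: max payoff to Row = 6
Minimum is 1, achieved by column X.
Minimax strategy: X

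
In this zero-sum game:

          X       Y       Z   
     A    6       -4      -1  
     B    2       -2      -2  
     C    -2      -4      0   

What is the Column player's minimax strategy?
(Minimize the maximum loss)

Column should play Y, value = -2

Work:
Column player minimizes Row's maximum payoff:
Column X: max payoff to Row = 6
Column Y: max payoff to Row = -2
Column Z: max payoff to Row = 0
Minimum is -2, achieved by column Y.
Minimax strategy: Y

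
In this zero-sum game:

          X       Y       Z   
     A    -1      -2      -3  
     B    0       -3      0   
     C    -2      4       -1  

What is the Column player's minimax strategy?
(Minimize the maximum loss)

Column should play X or Z (all achieve the minimum), value = 0

Work:
Column player minimizes Row's maximum payoff:
Column X: max payoff to Row = 0
Column Y: max payoff to Row = 4
Column Z: max payoff to Row = 0
Minimum is 0, achieved by columns X, Z (tied).
Each of X or Z is a minimax strategy.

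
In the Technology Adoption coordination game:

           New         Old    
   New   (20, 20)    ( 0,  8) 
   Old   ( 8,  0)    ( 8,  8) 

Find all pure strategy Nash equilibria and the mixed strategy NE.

Pure NE: (New, New) and (Old, Old); Mixed NE: p = 0.4, q = 0.4

Work:
Check pure NE:
(New, New): (20, 20) - no unilateral deviation beneficial
(Old, Old): (8, 8) - no unilateral deviation beneficial
Mixed NE: P1 plays New with p = 0.4, P2 plays New with q = 0.4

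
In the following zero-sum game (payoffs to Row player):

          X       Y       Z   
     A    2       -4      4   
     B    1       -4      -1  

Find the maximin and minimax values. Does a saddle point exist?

Maximin = -4, Minimax = -4, Saddle: True

Work:
Row minimums: [-4, -4] → maximin = -4
Column maximums: [2, -4, 4] → minimax = -4
Saddle point exists! Game value = -4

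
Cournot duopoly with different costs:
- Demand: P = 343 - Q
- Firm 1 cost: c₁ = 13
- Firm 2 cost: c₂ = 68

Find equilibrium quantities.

q₁* = 128.33, q₂* = 73.33

Work:
Reaction: q₁ = (343 - 13 - q₂)/2
Reaction: q₂ = (343 - 68 - q₁)/2
Solve simultaneously:
q₁* = (343 - 2×13 + 68)/3 = 128.33
q₂* = (343 - 2×68 + 13)/3 = 73.33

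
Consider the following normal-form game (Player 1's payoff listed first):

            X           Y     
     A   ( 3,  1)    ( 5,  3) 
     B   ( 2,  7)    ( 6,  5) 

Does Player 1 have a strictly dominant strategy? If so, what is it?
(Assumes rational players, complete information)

No strictly dominant strategy exists for Player 1

Work:
A strategy strictly dominates another if it gives a strictly higher payoff against every opponent action. Compare each pair of P1's strategies column-by-column:
  A vs B: [3 vs 2, 5 vs 6] → A does not strictly dominate B (column Y: 5 ≤ 6)
  B vs A: [2 vs 3, 6 vs 5] → B does not strictly dominate A (column X: 2 ≤ 3)
No single strategy strictly dominates all others → no strictly dominant strategy.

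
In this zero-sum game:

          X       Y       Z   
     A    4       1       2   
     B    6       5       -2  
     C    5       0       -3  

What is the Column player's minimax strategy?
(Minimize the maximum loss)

Column should play Z, value = 2

Work:
Column player minimizes Row's maximum payoff:
Column X: max payoff to Row = 6
Column Y: max payoff to Row = 5
Column Z: max payoff to Row = 2
Minimum is 2, achieved by column Z.
Minimax strategy: Z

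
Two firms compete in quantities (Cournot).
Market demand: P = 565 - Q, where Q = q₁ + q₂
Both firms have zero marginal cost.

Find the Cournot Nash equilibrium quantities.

q₁* = q₂* = 188.33; P* = 188.33

Work:
Profit: π_i = P·q_i = (a - q_i - q_j)·q_i
FOC: ∂π_i/∂q_i = a - 2q_i - q_j = 0
Reaction function: q_i = (565 - q_j)/2
Symmetry: q* = 565/3 = 188.33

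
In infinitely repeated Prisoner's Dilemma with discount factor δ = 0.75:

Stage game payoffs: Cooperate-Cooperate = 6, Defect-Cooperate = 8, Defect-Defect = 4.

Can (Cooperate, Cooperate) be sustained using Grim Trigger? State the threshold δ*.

δ* = 0.5; since δ = 0.75 ≥ 0.5, cooperation can be sustained

Work:
For Grim Trigger:
Cooperate forever: 6/(1-δ)
Defect then punished: 8 + 4·δ/(1-δ)
Need: 6/(1-δ) ≥ 8 + 4·δ/(1-δ)
Solving: δ ≥ (T-R)/(T-P) = (8-6)/(8-4) = 0.5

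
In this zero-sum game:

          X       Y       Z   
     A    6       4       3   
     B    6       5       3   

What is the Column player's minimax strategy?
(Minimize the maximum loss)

Column should play Z, value = 3

Work:
Column player minimizes Row's maximum payoff:
Column X: max payoff to Row = 6
Column Y: max payoff to Row = 5
Column Z: max payoff to Row = 3
Minimum is 3, achieved by column Z.
Minimax strategy: Z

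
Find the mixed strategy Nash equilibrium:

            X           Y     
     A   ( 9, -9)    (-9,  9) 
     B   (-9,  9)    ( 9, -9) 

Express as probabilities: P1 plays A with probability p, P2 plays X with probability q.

p = 0.5, q = 0.5

Work:
Find probabilities that make opponent indifferent:
P2 chooses q to make P1 indifferent between A and B
P1 chooses p to make P2 indifferent between X and Y
Mixed NE: P1 plays (A: 0.5, B: 0.5), P2 plays (X: 0.5, Y: 0.5)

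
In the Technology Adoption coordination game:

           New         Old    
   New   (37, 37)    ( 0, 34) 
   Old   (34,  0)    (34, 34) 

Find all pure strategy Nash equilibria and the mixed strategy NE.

Pure NE: (New, New) and (Old, Old); Mixed NE: p = 0.9189, q = 0.9189

Work:
Check pure NE:
(New, New): (37, 37) - no unilateral deviation beneficial
(Old, Old): (34, 34) - no unilateral deviation beneficial
Mixed NE: P1 plays New with p = 0.9189, P2 plays New with q = 0.9189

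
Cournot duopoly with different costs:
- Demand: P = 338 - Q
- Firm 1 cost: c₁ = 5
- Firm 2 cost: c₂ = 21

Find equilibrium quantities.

q₁* = 116.33, q₂* = 100.33

Work:
Reaction: q₁ = (338 - 5 - q₂)/2
Reaction: q₂ = (338 - 21 - q₁)/2
Solve simultaneously:
q₁* = (338 - 2×5 + 21)/3 = 116.33
q₂* = (338 - 2×21 + 5)/3 = 100.33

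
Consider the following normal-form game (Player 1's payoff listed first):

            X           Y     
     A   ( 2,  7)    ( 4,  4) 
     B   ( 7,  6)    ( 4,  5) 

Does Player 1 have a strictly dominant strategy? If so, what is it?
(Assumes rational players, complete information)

No strictly dominant strategy exists for Player 1

Work:
A strategy strictly dominates another if it gives a strictly higher payoff against every opponent action. Compare each pair of P1's strategies column-by-column:
  A vs B: [2 vs 7, 4 vs 4] → A does not strictly dominate B (column X: 2 ≤ 7)
  B vs A: [7 vs 2, 4 vs 4] → B does not strictly dominate A (column Y: 4 ≤ 4)
No single strategy strictly dominates all others → no strictly dominant strategy.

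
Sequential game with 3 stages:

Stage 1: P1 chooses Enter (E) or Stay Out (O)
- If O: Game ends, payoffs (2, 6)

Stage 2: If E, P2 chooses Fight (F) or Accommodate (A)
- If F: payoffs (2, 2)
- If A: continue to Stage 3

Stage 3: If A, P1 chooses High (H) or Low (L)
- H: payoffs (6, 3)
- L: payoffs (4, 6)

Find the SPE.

SPE: (E, A, H); Outcome (6, 3)

Work:
Stage 3: P1 chooses H (6 vs 4)
Stage 2: P2: F->2, A->3 (anticipating H). Choose A
Stage 1: P1: O->2, E->6 (anticipating A, H). Choose E
SPE path: E -> A -> H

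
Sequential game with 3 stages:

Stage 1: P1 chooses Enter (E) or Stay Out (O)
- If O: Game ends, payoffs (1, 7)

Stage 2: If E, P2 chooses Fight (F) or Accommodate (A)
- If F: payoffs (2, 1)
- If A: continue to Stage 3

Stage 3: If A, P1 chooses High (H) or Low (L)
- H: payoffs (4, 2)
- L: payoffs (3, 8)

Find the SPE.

SPE: (E, A, H); Outcome (4, 2)

Work:
Stage 3: P1 chooses H (4 vs 3)
Stage 2: P2: F->1, A->2 (anticipating H). Choose A
Stage 1: P1: O->1, E->4 (anticipating A, H). Choose E
SPE path: E -> A -> H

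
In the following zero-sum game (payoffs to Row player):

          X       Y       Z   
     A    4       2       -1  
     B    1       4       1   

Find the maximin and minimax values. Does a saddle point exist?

Maximin = 1, Minimax = 1, Saddle: True

Work:
Row minimums: [-1, 1] → maximin = 1
Column maximums: [4, 4, 1] → minimax = 1
Saddle point exists! Game value = 1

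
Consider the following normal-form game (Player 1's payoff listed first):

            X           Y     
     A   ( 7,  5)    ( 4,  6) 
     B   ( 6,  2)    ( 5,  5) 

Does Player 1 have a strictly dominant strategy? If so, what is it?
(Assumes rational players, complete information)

No strictly dominant strategy exists for Player 1

Work:
A strategy strictly dominates another if it gives a strictly higher payoff against every opponent action. Compare each pair of P1's strategies column-by-column:
  A vs B: [7 vs 6, 4 vs 5] → A does not strictly dominate B (column Y: 4 ≤ 5)
  B vs A: [6 vs 7, 5 vs 4] → B does not strictly dominate A (column X: 6 ≤ 7)
No single strategy strictly dominates all others → no strictly dominant strategy.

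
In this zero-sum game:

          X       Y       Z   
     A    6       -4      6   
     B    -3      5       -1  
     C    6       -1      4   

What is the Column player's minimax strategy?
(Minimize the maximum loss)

Column should play Y, value = 5

Work:
Column player minimizes Row's maximum payoff:
Column X: max payoff to Row = 6
Column Y: max payoff to Row = 5
Column Z: max payoff to Row = 6
Minimum is 5, achieved by column Y.
Minimax strategy: Y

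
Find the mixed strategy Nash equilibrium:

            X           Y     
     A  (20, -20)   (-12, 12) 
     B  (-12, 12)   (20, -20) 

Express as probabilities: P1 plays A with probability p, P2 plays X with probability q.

p = 0.5, q = 0.5

Work:
Find probabilities that make opponent indifferent:
P2 chooses q to make P1 indifferent between A and B
P1 chooses p to make P2 indifferent between X and Y
Mixed NE: P1 plays (A: 0.5, B: 0.5), P2 plays (X: 0.5, Y: 0.5)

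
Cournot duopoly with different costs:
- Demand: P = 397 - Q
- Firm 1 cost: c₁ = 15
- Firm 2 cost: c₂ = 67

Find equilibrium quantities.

q₁* = 144.67, q₂* = 92.67

Work:
Reaction: q₁ = (397 - 15 - q₂)/2
Reaction: q₂ = (397 - 67 - q₁)/2
Solve simultaneously:
q₁* = (397 - 2×15 + 67)/3 = 144.67
q₂* = (397 - 2×67 + 15)/3 = 92.67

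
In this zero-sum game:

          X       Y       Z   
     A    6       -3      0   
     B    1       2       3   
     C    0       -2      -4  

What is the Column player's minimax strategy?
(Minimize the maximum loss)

Column should play Y, value = 2

Work:
Column player minimizes Row's maximum payoff:
Column X: max payoff to Row = 6
Column Y: max payoff to Row = 2
Column Z: max payoff to Row = 3
Minimum is 2, achieved by column Y.
Minimax strategy: Y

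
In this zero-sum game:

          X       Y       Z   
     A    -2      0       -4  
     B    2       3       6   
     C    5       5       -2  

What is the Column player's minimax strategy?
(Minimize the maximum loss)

Column should play X or Y (all achieve the minimum), value = 5

Work:
Column player minimizes Row's maximum payoff:
Column X: max payoff to Row = 5
Column Y: max payoff to Row = 5
Column Z: max payoff to Row = 6
Minimum is 5, achieved by columns X, Y (tied).
Each of X or Y is a minimax strategy.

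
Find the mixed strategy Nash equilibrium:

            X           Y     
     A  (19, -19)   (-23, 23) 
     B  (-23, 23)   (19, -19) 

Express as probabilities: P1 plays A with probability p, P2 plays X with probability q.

p = 0.5, q = 0.5

Work:
Find probabilities that make opponent indifferent:
P2 chooses q to make P1 indifferent between A and B
P1 chooses p to make P2 indifferent between X and Y
Mixed NE: P1 plays (A: 0.5, B: 0.5), P2 plays (X: 0.5, Y: 0.5)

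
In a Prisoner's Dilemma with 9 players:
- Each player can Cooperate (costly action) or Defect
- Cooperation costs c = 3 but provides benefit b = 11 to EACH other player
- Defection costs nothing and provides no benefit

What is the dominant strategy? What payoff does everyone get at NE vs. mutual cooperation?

Dominant: Defect; NE payoff = 0; Coop payoff = 85

Work:
Defect dominates (saves cost c = 3, benefit to others is external)
NE: All defect → everyone gets 0
If all cooperate: each receives (8)×11 - 3 = 85
Social dilemma: 85 > 0 but NE gives 0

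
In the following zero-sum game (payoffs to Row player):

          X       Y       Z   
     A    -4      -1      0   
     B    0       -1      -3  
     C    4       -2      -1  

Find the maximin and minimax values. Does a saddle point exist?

Maximin = -2, Minimax = -1, Saddle: False

Work:
Row minimums: [-4, -3, -2] → maximin = -2
Column maximums: [4, -1, 0] → minimax = -1
No saddle point (maximin ≠ minimax). Mixed strategy needed.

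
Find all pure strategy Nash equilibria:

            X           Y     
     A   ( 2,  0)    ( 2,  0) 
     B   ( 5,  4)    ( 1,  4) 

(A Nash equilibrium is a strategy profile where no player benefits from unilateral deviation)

Nash equilibrium: (A, Y), (B, X)

Work:
Best responses:
  P1 vs X: payoffs [2, 5] → best response B (payoff 5)
  P1 vs Y: payoffs [2, 1] → best response A (payoff 2)
  P2 vs A: payoffs [0, 0] → best response X/Y (payoff 0)
  P2 vs B: payoffs [4, 4] → best response X/Y (payoff 4)
Mutual best responses: (A,Y), (B,X) → Nash equilibria.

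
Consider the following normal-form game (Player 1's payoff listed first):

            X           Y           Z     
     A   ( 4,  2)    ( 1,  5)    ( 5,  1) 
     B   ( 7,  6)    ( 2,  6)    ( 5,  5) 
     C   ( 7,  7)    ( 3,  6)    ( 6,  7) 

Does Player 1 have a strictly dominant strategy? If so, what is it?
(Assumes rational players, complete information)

No strictly dominant strategy exists for Player 1

Work:
A strategy strictly dominates another if it gives a strictly higher payoff against every opponent action. Compare each pair of P1's strategies column-by-column:
  A vs B: [4 vs 7, 1 vs 2, 5 vs 5] → A does not strictly dominate B (column X: 4 ≤ 7)
  A vs C: [4 vs 7, 1 vs 3, 5 vs 6] → A does not strictly dominate C (column X: 4 ≤ 7)
  B vs A: [7 vs 4, 2 vs 1, 5 vs 5] → B does not strictly dominate A (column Z: 5 ≤ 5)
  B vs C: [7 vs 7, 2 vs 3, 5 vs 6] → B does not strictly dominate C (column X: 7 ≤ 7)
  C vs A: [7 vs 4, 3 vs 1, 6 vs 5] → C strictly dominates A
  C vs B: [7 vs 7, 3 vs 2, 6 vs 5] → C does not strictly dominate B (column X: 7 ≤ 7)
No single strategy strictly dominates all others → no strictly dominant strategy.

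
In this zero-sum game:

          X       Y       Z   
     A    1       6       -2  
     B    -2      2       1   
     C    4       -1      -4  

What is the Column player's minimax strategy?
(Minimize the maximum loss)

Column should play Z, value = 1

Work:
Column player minimizes Row's maximum payoff:
Column X: max payoff to Row = 4
Column Y: max payoff to Row = 6
Column Z: max payoff to Row = 1
Minimum is 1, achieved by column Z.
Minimax strategy: Z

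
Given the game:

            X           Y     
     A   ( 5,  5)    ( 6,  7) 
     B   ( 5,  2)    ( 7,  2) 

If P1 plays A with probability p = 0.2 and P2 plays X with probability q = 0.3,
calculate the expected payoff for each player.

E[P1] = 6.26, E[P2] = 2.88

Work:
E[P1] = p·q·π₁(A,X) + p·(1-q)·π₁(A,Y) + (1-p)·q·π₁(B,X) + (1-p)·(1-q)·π₁(B,Y)
= 0.2·0.3·5 + 0.2·0.7·6 + 0.8·0.3·5 + 0.8·0.7·7
= 6.26

E[P2] = 2.88 (similar calculation)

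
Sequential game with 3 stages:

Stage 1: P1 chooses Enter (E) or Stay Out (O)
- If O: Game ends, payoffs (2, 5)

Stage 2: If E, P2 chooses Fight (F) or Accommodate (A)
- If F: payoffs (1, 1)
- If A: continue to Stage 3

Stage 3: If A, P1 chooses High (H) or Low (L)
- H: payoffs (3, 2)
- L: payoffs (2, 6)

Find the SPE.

SPE: (E, A, H); Outcome (3, 2)

Work:
Stage 3: P1 chooses H (3 vs 2)
Stage 2: P2: F->1, A->2 (anticipating H). Choose A
Stage 1: P1: O->2, E->3 (anticipating A, H). Choose E
SPE path: E -> A -> H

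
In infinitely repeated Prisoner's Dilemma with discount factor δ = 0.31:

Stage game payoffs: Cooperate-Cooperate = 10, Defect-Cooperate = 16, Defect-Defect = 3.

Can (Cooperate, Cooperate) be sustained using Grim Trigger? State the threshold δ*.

δ* = 0.4615; since δ = 0.31 < 0.4615, cooperation cannot be sustained

Work:
For Grim Trigger:
Cooperate forever: 10/(1-δ)
Defect then punished: 16 + 3·δ/(1-δ)
Need: 10/(1-δ) ≥ 16 + 3·δ/(1-δ)
Solving: δ ≥ (T-R)/(T-P) = (16-10)/(16-3) = 0.4615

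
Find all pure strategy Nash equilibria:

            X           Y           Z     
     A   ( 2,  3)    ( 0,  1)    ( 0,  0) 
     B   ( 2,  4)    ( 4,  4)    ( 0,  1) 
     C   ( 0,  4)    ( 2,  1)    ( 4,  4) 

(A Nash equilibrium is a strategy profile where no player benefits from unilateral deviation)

Nash equilibrium: (A, X), (B, X), (B, Y), (C, Z)

Work:
Best responses:
  P1 vs X: payoffs [2, 2, 0] → best response A/B (payoff 2)
  P1 vs Y: payoffs [0, 4, 2] → best response B (payoff 4)
  P1 vs Z: payoffs [0, 0, 4] → best response C (payoff 4)
  P2 vs A: payoffs [3, 1, 0] → best response X (payoff 3)
  P2 vs B: payoffs [4, 4, 1] → best response X/Y (payoff 4)
  P2 vs C: payoffs [4, 1, 4] → best response X/Z (payoff 4)
Mutual best responses: (A,X), (B,X), (B,Y), (C,Z) → Nash equilibria.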